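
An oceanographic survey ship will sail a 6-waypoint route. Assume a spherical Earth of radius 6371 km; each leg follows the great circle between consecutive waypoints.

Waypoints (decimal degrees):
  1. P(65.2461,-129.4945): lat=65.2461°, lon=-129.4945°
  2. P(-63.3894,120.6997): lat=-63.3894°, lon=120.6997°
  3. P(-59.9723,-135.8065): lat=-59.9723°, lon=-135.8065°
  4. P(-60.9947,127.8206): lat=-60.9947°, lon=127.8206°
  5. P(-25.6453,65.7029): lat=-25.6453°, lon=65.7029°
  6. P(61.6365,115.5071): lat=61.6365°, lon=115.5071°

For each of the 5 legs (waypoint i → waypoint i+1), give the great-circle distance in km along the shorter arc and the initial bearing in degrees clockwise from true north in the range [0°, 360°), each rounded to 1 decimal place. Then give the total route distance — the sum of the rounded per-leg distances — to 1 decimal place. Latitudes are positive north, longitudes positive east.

Leg 1: φ1=1.1387593, φ2=-1.1063537, Δφ=-2.2451130, Δλ=4.3667126 rad; a=sin²(Δφ/2)+cosφ1·cosφ2·sin²(Δλ/2)=0.9377347078; c=2·atan2(√a, √(1-a))=2.637202615; dist=6371·c=16801.618 ≈ 16801.6 km; running total=16801.6 km
Leg 1 bearing: y=sinΔλ·cosφ2=-0.42142819, x=cosφ1·sinφ2-sinφ1·cosφ2·cosΔλ=-0.23654087; θ=atan2(y, x)=-119.3048° <0 so +360° → 240.6952° ≈ 240.7°
Leg 2: φ1=-1.1063537, φ2=-1.0467141, Δφ=0.0596396, Δλ=-4.4768777 rad; a=sin²(Δφ/2)+cosφ1·cosφ2·sin²(Δλ/2)=0.1391154097; c=2·atan2(√a, √(1-a))=0.764441278; dist=6371·c=4870.255 ≈ 4870.3 km; running total=21671.9 km
Leg 2 bearing: y=sinΔλ·cosφ2=0.48660466, x=cosφ1·sinφ2-sinφ1·cosφ2·cosΔλ=-0.49220438; θ=atan2(y, x)=135.3278° ≈ 135.3°
Leg 3: φ1=-1.0467141, φ2=-1.0645583, Δφ=-0.0178442, Δλ=4.6011609 rad; a=sin²(Δφ/2)+cosφ1·cosφ2·sin²(Δλ/2)=0.1348705693; c=2·atan2(√a, √(1-a))=0.752095541; dist=6371·c=4791.601 ≈ 4791.6 km; running total=26463.5 km
Leg 3 bearing: y=sinΔλ·cosφ2=-0.48189416, x=cosφ1·sinφ2-sinφ1·cosφ2·cosΔλ=-0.48425202; θ=atan2(y, x)=-135.1398° <0 so +360° → 224.8602° ≈ 224.9°
Leg 4: φ1=-1.0645583, φ2=-0.4475949, Δφ=0.6169634, Δλ=-1.0841584 rad; a=sin²(Δφ/2)+cosφ1·cosφ2·sin²(Δλ/2)=0.2085305376; c=2·atan2(√a, √(1-a))=0.948455242; dist=6371·c=6042.608 ≈ 6042.6 km; running total=32506.1 km
Leg 4 bearing: y=sinΔλ·cosφ2=-0.79683670, x=cosφ1·sinφ2-sinφ1·cosφ2·cosΔλ=0.15885048; θ=atan2(y, x)=-78.7258° <0 so +360° → 281.2742° ≈ 281.3°
Leg 5: φ1=-0.4475949, φ2=1.0757599, Δφ=1.5233548, Δλ=0.8692473 rad; a=sin²(Δφ/2)+cosφ1·cosφ2·sin²(Δλ/2)=0.5522192377; c=2·atan2(√a, √(1-a))=1.675425599; dist=6371·c=10674.136 ≈ 10674.1 km; running total=43180.2 km
Leg 5 bearing: y=sinΔλ·cosφ2=0.36287427, x=cosφ1·sinφ2-sinφ1·cosφ2·cosΔλ=0.92596699; θ=atan2(y, x)=21.3996° ≈ 21.4°

Leg 1: dist=16801.6 km, bearing=240.7°
Leg 2: dist=4870.3 km, bearing=135.3°
Leg 3: dist=4791.6 km, bearing=224.9°
Leg 4: dist=6042.6 km, bearing=281.3°
Leg 5: dist=10674.1 km, bearing=21.4°
Total: 43180.2 km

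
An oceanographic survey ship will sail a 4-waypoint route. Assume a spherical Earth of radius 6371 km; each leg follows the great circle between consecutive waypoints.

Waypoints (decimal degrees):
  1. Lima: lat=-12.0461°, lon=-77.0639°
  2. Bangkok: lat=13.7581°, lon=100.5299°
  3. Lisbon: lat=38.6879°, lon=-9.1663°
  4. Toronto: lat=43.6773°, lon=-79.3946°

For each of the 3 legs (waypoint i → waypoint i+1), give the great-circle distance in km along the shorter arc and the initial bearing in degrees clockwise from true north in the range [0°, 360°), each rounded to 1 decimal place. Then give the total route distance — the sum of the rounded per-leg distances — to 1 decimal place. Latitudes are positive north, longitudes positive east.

Leg 1: dist=19692.2 km, bearing=53.6°
Leg 2: dist=10689.7 km, bearing=312.3°
Leg 3: dist=5725.5 km, bearing=299.6°
Total: 36107.4 km

Leg 1: φ1=-0.2102441, φ2=0.2401241, Δφ=0.4503683, Δλ=3.0995965 rad; a=sin²(Δφ/2)+cosφ1·cosφ2·sin²(Δλ/2)=0.9993580367; c=2·atan2(√a, √(1-a))=3.090913242; dist=6371·c=19692.208 ≈ 19692.2 km; running total=19692.2 km
Leg 1 bearing: y=sinΔλ·cosφ2=0.04077919, x=cosφ1·sinφ2-sinφ1·cosφ2·cosΔλ=0.03005432; θ=atan2(y, x)=53.6097° ≈ 53.6°
Leg 2: φ1=0.2401241, φ2=0.6752312, Δφ=0.4351071, Δλ=-1.9145599 rad; a=sin²(Δφ/2)+cosφ1·cosφ2·sin²(Δλ/2)=0.5534345539; c=2·atan2(√a, √(1-a))=1.677869913; dist=6371·c=10689.709 ≈ 10689.7 km; running total=30381.9 km
Leg 2 bearing: y=sinΔλ·cosφ2=-0.73489399, x=cosφ1·sinφ2-sinφ1·cosφ2·cosΔλ=0.66970876; θ=atan2(y, x)=-47.6571° <0 so +360° → 312.3429° ≈ 312.3°
Leg 3: φ1=0.6752312, φ2=0.7623127, Δφ=0.0870815, Δλ=-1.2257151 rad; a=sin²(Δφ/2)+cosφ1·cosφ2·sin²(Δλ/2)=0.1886784499; c=2·atan2(√a, √(1-a))=0.898680406; dist=6371·c=5725.493 ≈ 5725.5 km; running total=36107.4 km
Leg 3 bearing: y=sinΔλ·cosφ2=-0.68060429, x=cosφ1·sinφ2-sinφ1·cosφ2·cosΔλ=0.38612610; θ=atan2(y, x)=-60.4325° <0 so +360° → 299.5675° ≈ 299.6°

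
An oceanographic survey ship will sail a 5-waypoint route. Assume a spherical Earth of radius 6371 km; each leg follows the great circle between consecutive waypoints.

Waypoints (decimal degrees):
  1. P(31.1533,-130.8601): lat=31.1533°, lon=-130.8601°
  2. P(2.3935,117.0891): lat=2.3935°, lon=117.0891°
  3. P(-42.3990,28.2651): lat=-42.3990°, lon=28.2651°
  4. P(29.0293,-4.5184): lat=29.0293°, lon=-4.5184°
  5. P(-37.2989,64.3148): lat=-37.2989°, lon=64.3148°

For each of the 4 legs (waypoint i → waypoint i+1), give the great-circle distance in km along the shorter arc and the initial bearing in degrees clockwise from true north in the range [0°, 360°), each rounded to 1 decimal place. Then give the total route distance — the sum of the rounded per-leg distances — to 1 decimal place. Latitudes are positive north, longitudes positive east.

Leg 1: φ1=0.5437277, φ2=0.0417745, Δφ=-0.5019532, Δλ=4.3275299 rad; a=sin²(Δφ/2)+cosφ1·cosφ2·sin²(Δλ/2)=0.6497006816; c=2·atan2(√a, √(1-a))=1.874861501; dist=6371·c=11944.743 ≈ 11944.7 km; running total=11944.7 km
Leg 1 bearing: y=sinΔλ·cosφ2=-0.92604274, x=cosφ1·sinφ2-sinφ1·cosφ2·cosΔλ=0.22979047; θ=atan2(y, x)=-76.0640° <0 so +360° → 283.9360° ≈ 283.9°
Leg 2: φ1=0.0417745, φ2=-0.7400021, Δφ=-0.7817766, Δλ=-1.5502713 rad; a=sin²(Δφ/2)+cosφ1·cosφ2·sin²(Δλ/2)=0.5065085404; c=2·atan2(√a, √(1-a))=1.583813775; dist=6371·c=10090.478 ≈ 10090.5 km; running total=22035.2 km
Leg 2 bearing: y=sinΔλ·cosφ2=-0.73831156, x=cosφ1·sinφ2-sinφ1·cosφ2·cosΔλ=-0.67433418; θ=atan2(y, x)=-132.4069° <0 so +360° → 227.5931° ≈ 227.6°
Leg 3: φ1=-0.7400021, φ2=0.5066569, Δφ=1.2466590, Δλ=-0.5721800 rad; a=sin²(Δφ/2)+cosφ1·cosφ2·sin²(Δλ/2)=0.3921767275; c=2·atan2(√a, √(1-a))=1.353442422; dist=6371·c=8622.782 ≈ 8622.8 km; running total=30658.0 km
Leg 3 bearing: y=sinΔλ·cosφ2=-0.47344264, x=cosφ1·sinφ2-sinφ1·cosφ2·cosΔλ=0.85401911; θ=atan2(y, x)=-29.0027° <0 so +360° → 330.9973° ≈ 331.0°
Leg 4: φ1=0.5066569, φ2=-0.6509886, Δφ=-1.1576455, Δλ=1.2013660 rad; a=sin²(Δφ/2)+cosφ1·cosφ2·sin²(Δλ/2)=0.5214502767; c=2·atan2(√a, √(1-a))=1.613710050; dist=6371·c=10280.947 ≈ 10280.9 km; running total=40938.9 km
Leg 4 bearing: y=sinΔλ·cosφ2=0.74181627, x=cosφ1·sinφ2-sinφ1·cosφ2·cosΔλ=-0.66922953; θ=atan2(y, x)=132.0552° ≈ 132.1°

Leg 1: dist=11944.7 km, bearing=283.9°
Leg 2: dist=10090.5 km, bearing=227.6°
Leg 3: dist=8622.8 km, bearing=331.0°
Leg 4: dist=10280.9 km, bearing=132.1°
Total: 40938.9 km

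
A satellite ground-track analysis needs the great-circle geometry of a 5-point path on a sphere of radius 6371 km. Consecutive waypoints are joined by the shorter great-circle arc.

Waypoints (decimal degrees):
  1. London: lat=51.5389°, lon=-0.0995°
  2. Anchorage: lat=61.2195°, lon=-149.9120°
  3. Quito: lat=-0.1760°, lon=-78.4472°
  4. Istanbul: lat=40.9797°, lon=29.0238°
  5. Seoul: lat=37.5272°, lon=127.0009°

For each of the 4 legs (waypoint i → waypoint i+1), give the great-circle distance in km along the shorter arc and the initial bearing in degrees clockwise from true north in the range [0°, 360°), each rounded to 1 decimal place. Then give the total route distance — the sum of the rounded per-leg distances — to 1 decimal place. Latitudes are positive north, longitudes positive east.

Leg 1: dist=7193.6 km, bearing=344.5°
Leg 2: dist=9046.0 km, bearing=106.5°
Leg 3: dist=11477.4 km, bearing=47.7°
Leg 4: dist=7956.7 km, bearing=55.9°
Total: 35673.7 km

Leg 1: φ1=0.8995235, φ2=1.0684818, Δφ=0.1689583, Δλ=-2.6147214 rad; a=sin²(Δφ/2)+cosφ1·cosφ2·sin²(Δλ/2)=0.2862714082; c=2·atan2(√a, √(1-a))=1.129118166; dist=6371·c=7193.612 ≈ 7193.6 km; running total=7193.6 km
Leg 1 bearing: y=sinΔλ·cosφ2=-0.24209089, x=cosφ1·sinφ2-sinφ1·cosφ2·cosΔλ=0.87101800; θ=atan2(y, x)=-15.5327° <0 so +360° → 344.4673° ≈ 344.5°
Leg 2: φ1=1.0684818, φ2=-0.0030718, Δφ=-1.0715536, Δλ=1.2472961 rad; a=sin²(Δφ/2)+cosφ1·cosφ2·sin²(Δλ/2)=0.4248222647; c=2·atan2(√a, √(1-a))=1.419868506; dist=6371·c=9045.982 ≈ 9046.0 km; running total=16239.6 km
Leg 2 bearing: y=sinΔλ·cosφ2=0.94812407, x=cosφ1·sinφ2-sinφ1·cosφ2·cosΔλ=-0.28009639; θ=atan2(y, x)=106.4583° ≈ 106.5°
Leg 3: φ1=-0.0030718, φ2=0.7152307, Δφ=0.7183025, Δλ=1.8757228 rad; a=sin²(Δφ/2)+cosφ1·cosφ2·sin²(Δλ/2)=0.6143321754; c=2·atan2(√a, √(1-a))=1.801501788; dist=6371·c=11477.368 ≈ 11477.4 km; running total=27717.0 km
Leg 3 bearing: y=sinΔλ·cosφ2=0.72011577, x=cosφ1·sinφ2-sinφ1·cosφ2·cosΔλ=0.65509228; θ=atan2(y, x)=47.7071° ≈ 47.7°
Leg 4: φ1=0.7152307, φ2=0.6549732, Δφ=-0.0602575, Δλ=1.7100230 rad; a=sin²(Δφ/2)+cosφ1·cosφ2·sin²(Δλ/2)=0.3418104125; c=2·atan2(√a, √(1-a))=1.248886169; dist=6371·c=7956.654 ≈ 7956.7 km; running total=35673.7 km
Leg 4 bearing: y=sinΔλ·cosφ2=0.78539026, x=cosφ1·sinφ2-sinφ1·cosφ2·cosΔλ=0.53203981; θ=atan2(y, x)=55.8855° ≈ 55.9°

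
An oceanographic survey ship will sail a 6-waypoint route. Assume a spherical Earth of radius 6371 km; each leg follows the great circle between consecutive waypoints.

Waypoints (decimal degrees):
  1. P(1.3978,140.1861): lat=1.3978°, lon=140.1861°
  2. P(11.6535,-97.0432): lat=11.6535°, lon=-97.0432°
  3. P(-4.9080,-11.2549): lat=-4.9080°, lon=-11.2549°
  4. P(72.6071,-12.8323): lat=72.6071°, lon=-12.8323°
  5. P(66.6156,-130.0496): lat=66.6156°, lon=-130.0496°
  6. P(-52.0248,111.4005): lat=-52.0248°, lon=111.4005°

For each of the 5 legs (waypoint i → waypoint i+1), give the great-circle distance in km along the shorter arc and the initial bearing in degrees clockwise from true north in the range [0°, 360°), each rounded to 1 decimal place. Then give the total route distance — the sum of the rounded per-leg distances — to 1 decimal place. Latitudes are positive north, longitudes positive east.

Leg 1: dist=13529.2 km, bearing=75.4°
Leg 2: dist=9660.9 km, bearing=95.7°
Leg 3: dist=8620.0 km, bearing=359.5°
Leg 4: dist=3864.2 km, bearing=321.7°
Leg 5: dist=16364.2 km, bearing=265.5°
Total: 52038.5 km

Leg 1: φ1=0.0243962, φ2=0.2033919, Δφ=0.1789957, Δλ=-4.1404324 rad; a=sin²(Δφ/2)+cosφ1·cosφ2·sin²(Δλ/2)=0.7625179213; c=2·atan2(√a, √(1-a))=2.123553554; dist=6371·c=13529.160 ≈ 13529.2 km; running total=13529.2 km
Leg 1 bearing: y=sinΔλ·cosφ2=0.82351126, x=cosφ1·sinφ2-sinφ1·cosφ2·cosΔλ=0.21486407; θ=atan2(y, x)=75.3768° ≈ 75.4°
Leg 2: φ1=0.2033919, φ2=-0.0856608, Δφ=-0.2890527, Δλ=1.4972883 rad; a=sin²(Δφ/2)+cosφ1·cosφ2·sin²(Δλ/2)=0.4728087073; c=2·atan2(√a, √(1-a))=1.516386900; dist=6371·c=9660.901 ≈ 9660.9 km; running total=23190.1 km
Leg 2 bearing: y=sinΔλ·cosφ2=0.99364276, x=cosφ1·sinφ2-sinφ1·cosφ2·cosΔλ=-0.09857279; θ=atan2(y, x)=95.6654° ≈ 95.7°
Leg 3: φ1=-0.0856608, φ2=1.2672330, Δφ=1.3528937, Δλ=-0.0275308 rad; a=sin²(Δφ/2)+cosφ1·cosφ2·sin²(Δλ/2)=0.3919652762; c=2·atan2(√a, √(1-a))=1.353009308; dist=6371·c=8620.022 ≈ 8620.0 km; running total=31810.1 km
Leg 3 bearing: y=sinΔλ·cosφ2=-0.00822854, x=cosφ1·sinφ2-sinφ1·cosφ2·cosΔλ=0.97634332; θ=atan2(y, x)=-0.4829° <0 so +360° → 359.5171° ≈ 359.5°
Leg 4: φ1=1.2672330, φ2=1.1626616, Δφ=-0.1045714, Δλ=-2.0458278 rad; a=sin²(Δφ/2)+cosφ1·cosφ2·sin²(Δλ/2)=0.0891835638; c=2·atan2(√a, √(1-a))=0.606526591; dist=6371·c=3864.181 ≈ 3864.2 km; running total=35674.3 km
Leg 4 bearing: y=sinΔλ·cosφ2=-0.35295278, x=cosφ1·sinφ2-sinφ1·cosφ2·cosΔλ=0.44759776; θ=atan2(y, x)=-38.2575° <0 so +360° → 321.7425° ≈ 321.7°
Leg 5: φ1=1.1626616, φ2=-0.9080041, Δφ=-2.0706656, Δλ=4.2140992 rad; a=sin²(Δφ/2)+cosφ1·cosφ2·sin²(Δλ/2)=0.9201242654; c=2·atan2(√a, √(1-a))=2.568537760; dist=6371·c=16364.154 ≈ 16364.2 km; running total=52038.5 km
Leg 5 bearing: y=sinΔλ·cosφ2=-0.54049813, x=cosφ1·sinφ2-sinφ1·cosφ2·cosΔλ=-0.04294393; θ=atan2(y, x)=-94.5427° <0 so +360° → 265.4573° ≈ 265.5°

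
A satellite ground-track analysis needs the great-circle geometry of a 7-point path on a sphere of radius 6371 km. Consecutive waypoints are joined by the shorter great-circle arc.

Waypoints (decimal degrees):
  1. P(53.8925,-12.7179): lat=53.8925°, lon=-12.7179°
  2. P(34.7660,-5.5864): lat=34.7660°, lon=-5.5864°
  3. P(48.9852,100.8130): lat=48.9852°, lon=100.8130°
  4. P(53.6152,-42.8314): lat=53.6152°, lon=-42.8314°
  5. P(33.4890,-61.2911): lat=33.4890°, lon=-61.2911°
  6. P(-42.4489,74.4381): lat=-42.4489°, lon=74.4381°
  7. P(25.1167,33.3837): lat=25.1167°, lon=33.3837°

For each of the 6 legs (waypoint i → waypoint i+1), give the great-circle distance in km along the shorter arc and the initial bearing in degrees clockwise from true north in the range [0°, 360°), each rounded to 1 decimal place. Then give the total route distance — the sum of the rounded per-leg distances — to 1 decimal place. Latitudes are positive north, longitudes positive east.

Leg 1: dist=2198.4 km, bearing=162.5°
Leg 2: dist=8212.4 km, bearing=41.0°
Leg 3: dist=8106.9 km, bearing=338.4°
Leg 4: dist=2669.7 km, bearing=220.5°
Leg 5: dist=16056.1 km, bearing=117.8°
Leg 6: dist=8611.8 km, bearing=322.5°
Total: 45855.3 km

Leg 1: φ1=0.9406016, φ2=0.6067812, Δφ=-0.3338204, Δλ=0.1244682 rad; a=sin²(Δφ/2)+cosφ1·cosφ2·sin²(Δλ/2)=0.0294738217; c=2·atan2(√a, √(1-a))=0.345068285; dist=6371·c=2198.430 ≈ 2198.4 km; running total=2198.4 km
Leg 1 bearing: y=sinΔλ·cosφ2=0.10198525, x=cosφ1·sinφ2-sinφ1·cosφ2·cosΔλ=-0.32252050; θ=atan2(y, x)=162.4524° ≈ 162.5°
Leg 2: φ1=0.6067812, φ2=0.8549530, Δφ=0.2481719, Δλ=1.8570199 rad; a=sin²(Δφ/2)+cosφ1·cosφ2·sin²(Δλ/2)=0.3609738183; c=2·atan2(√a, √(1-a))=1.289030407; dist=6371·c=8212.413 ≈ 8212.4 km; running total=10410.8 km
Leg 2 bearing: y=sinΔλ·cosφ2=0.62955553, x=cosφ1·sinφ2-sinφ1·cosφ2·cosΔλ=0.72549757; θ=atan2(y, x)=40.9500° ≈ 41.0°
Leg 3: φ1=0.8549530, φ2=0.9357618, Δφ=0.0808087, Δλ=-2.5070677 rad; a=sin²(Δφ/2)+cosφ1·cosφ2·sin²(Δλ/2)=0.3530376617; c=2·atan2(√a, √(1-a))=1.272466020; dist=6371·c=8106.881 ≈ 8106.9 km; running total=18517.7 km
Leg 3 bearing: y=sinΔλ·cosφ2=-0.35164914, x=cosφ1·sinφ2-sinφ1·cosφ2·cosΔλ=0.88879197; θ=atan2(y, x)=-21.5862° <0 so +360° → 338.4138° ≈ 338.4°
Leg 4: φ1=0.9357618, φ2=0.5844933, Δφ=-0.3512685, Δλ=-0.3221825 rad; a=sin²(Δφ/2)+cosφ1·cosφ2·sin²(Δλ/2)=0.0432592245; c=2·atan2(√a, √(1-a))=0.419036113; dist=6371·c=2669.679 ≈ 2669.7 km; running total=21187.4 km
Leg 4 bearing: y=sinΔλ·cosφ2=-0.26407312, x=cosφ1·sinφ2-sinφ1·cosφ2·cosΔλ=-0.30954296; θ=atan2(y, x)=-139.5323° <0 so +360° → 220.4677° ≈ 220.5°
Leg 5: φ1=0.5844933, φ2=-0.7408731, Δφ=-1.3253664, Δλ=2.3689214 rad; a=sin²(Δφ/2)+cosφ1·cosφ2·sin²(Δλ/2)=0.9065289986; c=2·atan2(√a, √(1-a))=2.520181982; dist=6371·c=16056.079 ≈ 16056.1 km; running total=37243.5 km
Leg 5 bearing: y=sinΔλ·cosφ2=0.51507717, x=cosφ1·sinφ2-sinφ1·cosφ2·cosΔλ=-0.27135254; θ=atan2(y, x)=117.7811° ≈ 117.8°
Leg 6: φ1=-0.7408731, φ2=0.4383691, Δφ=1.1792422, Δλ=-0.7165345 rad; a=sin²(Δφ/2)+cosφ1·cosφ2·sin²(Δλ/2)=0.3913359225; c=2·atan2(√a, √(1-a))=1.351719964; dist=6371·c=8611.808 ≈ 8611.8 km; running total=45855.3 km
Leg 6 bearing: y=sinΔλ·cosφ2=-0.59467399, x=cosφ1·sinφ2-sinφ1·cosφ2·cosΔλ=0.77403574; θ=atan2(y, x)=-37.5343° <0 so +360° → 322.4657° ≈ 322.5°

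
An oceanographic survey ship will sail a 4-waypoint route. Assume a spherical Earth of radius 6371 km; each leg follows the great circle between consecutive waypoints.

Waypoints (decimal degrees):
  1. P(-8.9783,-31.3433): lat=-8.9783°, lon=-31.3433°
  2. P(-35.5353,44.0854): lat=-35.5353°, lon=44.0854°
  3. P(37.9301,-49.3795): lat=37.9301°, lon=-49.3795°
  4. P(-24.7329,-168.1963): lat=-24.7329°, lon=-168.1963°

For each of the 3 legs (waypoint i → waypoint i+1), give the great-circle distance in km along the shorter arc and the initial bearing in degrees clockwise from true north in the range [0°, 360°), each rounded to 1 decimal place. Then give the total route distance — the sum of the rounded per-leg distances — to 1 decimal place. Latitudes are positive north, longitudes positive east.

Leg 1: dist=8113.6 km, bearing=124.5°
Leg 2: dist=12601.9 km, bearing=301.0°
Leg 3: dist=14127.2 km, bearing=265.6°
Total: 34842.7 km

Leg 1: φ1=-0.1567009, φ2=-0.6202080, Δφ=-0.4635071, Δλ=1.3164792 rad; a=sin²(Δφ/2)+cosφ1·cosφ2·sin²(Δλ/2)=0.3535382910; c=2·atan2(√a, √(1-a))=1.273513381; dist=6371·c=8113.554 ≈ 8113.6 km; running total=8113.6 km
Leg 1 bearing: y=sinΔλ·cosφ2=0.78758333, x=cosφ1·sinφ2-sinφ1·cosφ2·cosΔλ=-0.54213316; θ=atan2(y, x)=124.5416° ≈ 124.5°
Leg 2: φ1=-0.6202080, φ2=0.6620051, Δφ=1.2822131, Δλ=-1.6312702 rad; a=sin²(Δφ/2)+cosφ1·cosφ2·sin²(Δλ/2)=0.6980291593; c=2·atan2(√a, √(1-a))=1.978016461; dist=6371·c=12601.943 ≈ 12601.9 km; running total=20715.5 km
Leg 2 bearing: y=sinΔλ·cosφ2=-0.78731942, x=cosφ1·sinφ2-sinφ1·cosφ2·cosΔλ=0.47251026; θ=atan2(y, x)=-59.0299° <0 so +360° → 300.9701° ≈ 301.0°
Leg 3: φ1=0.6620051, φ2=-0.4316705, Δφ=-1.0936757, Δλ=-2.0737444 rad; a=sin²(Δφ/2)+cosφ1·cosφ2·sin²(Δλ/2)=0.8012494968; c=2·atan2(√a, √(1-a))=2.217424851; dist=6371·c=14127.214 ≈ 14127.2 km; running total=34842.7 km
Leg 3 bearing: y=sinΔλ·cosφ2=-0.79579305, x=cosφ1·sinφ2-sinφ1·cosφ2·cosΔλ=-0.06089645; θ=atan2(y, x)=-94.3759° <0 so +360° → 265.6241° ≈ 265.6°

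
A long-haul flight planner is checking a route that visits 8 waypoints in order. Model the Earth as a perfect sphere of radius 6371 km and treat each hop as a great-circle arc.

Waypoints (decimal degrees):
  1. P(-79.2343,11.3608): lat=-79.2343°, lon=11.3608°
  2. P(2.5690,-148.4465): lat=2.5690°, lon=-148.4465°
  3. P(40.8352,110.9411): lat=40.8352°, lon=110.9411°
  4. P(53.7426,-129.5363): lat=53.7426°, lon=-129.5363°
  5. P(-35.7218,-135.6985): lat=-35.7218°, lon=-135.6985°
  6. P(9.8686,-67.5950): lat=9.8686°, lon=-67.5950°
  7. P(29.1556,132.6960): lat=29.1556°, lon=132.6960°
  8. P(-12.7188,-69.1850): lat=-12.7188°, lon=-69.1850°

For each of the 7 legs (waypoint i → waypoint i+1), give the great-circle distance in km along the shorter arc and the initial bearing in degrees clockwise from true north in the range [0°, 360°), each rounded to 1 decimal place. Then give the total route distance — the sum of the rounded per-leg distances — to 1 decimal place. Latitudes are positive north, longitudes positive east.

Leg 1: dist=11415.3 km, bearing=200.7°
Leg 2: dist=10709.1 km, bearing=311.6°
Leg 3: dist=8021.0 km, bearing=32.7°
Leg 4: dist=9965.7 km, bearing=185.0°
Leg 5: dist=8736.2 km, bearing=68.8°
Leg 6: dist=15160.7 km, bearing=334.0°
Leg 7: dist=17109.1 km, bearing=55.6°
Total: 81117.1 km

Leg 1: φ1=-1.3828994, φ2=0.0448375, Δφ=1.4277369, Δλ=-2.7891636 rad; a=sin²(Δφ/2)+cosφ1·cosφ2·sin²(Δλ/2)=0.6095848741; c=2·atan2(√a, √(1-a))=1.791759775; dist=6371·c=11415.302 ≈ 11415.3 km; running total=11415.3 km
Leg 1 bearing: y=sinΔλ·cosφ2=-0.34483171, x=cosφ1·sinφ2-sinφ1·cosφ2·cosΔλ=-0.91271886; θ=atan2(y, x)=-159.3031° <0 so +360° → 200.6969° ≈ 200.7°
Leg 2: φ1=0.0448375, φ2=0.7127087, Δφ=0.6678712, Δλ=4.5271677 rad; a=sin²(Δφ/2)+cosφ1·cosφ2·sin²(Δλ/2)=0.5549442615; c=2·atan2(√a, √(1-a))=1.680907220; dist=6371·c=10709.060 ≈ 10709.1 km; running total=22124.4 km
Leg 2 bearing: y=sinΔλ·cosφ2=-0.74365234, x=cosφ1·sinφ2-sinφ1·cosφ2·cosΔλ=0.65947381; θ=atan2(y, x)=-48.4333° <0 so +360° → 311.5667° ≈ 311.6°
Leg 3: φ1=0.7127087, φ2=0.9379853, Δφ=0.2252766, Δλ=-4.1971224 rad; a=sin²(Δφ/2)+cosφ1·cosφ2·sin²(Δλ/2)=0.3466104155; c=2·atan2(√a, √(1-a))=1.258989154; dist=6371·c=8021.020 ≈ 8021.0 km; running total=30145.4 km
Leg 3 bearing: y=sinΔλ·cosφ2=0.51462546, x=cosφ1·sinφ2-sinφ1·cosφ2·cosΔλ=0.80065422; θ=atan2(y, x)=32.7311° ≈ 32.7°
Leg 4: φ1=0.9379853, φ2=-0.6234630, Δφ=-1.5614483, Δλ=-0.1075507 rad; a=sin²(Δφ/2)+cosφ1·cosφ2·sin²(Δλ/2)=0.4967132187; c=2·atan2(√a, √(1-a))=1.564222717; dist=6371·c=9965.663 ≈ 9965.7 km; running total=40111.1 km
Leg 4 bearing: y=sinΔλ·cosφ2=-0.08714801, x=cosφ1·sinφ2-sinφ1·cosφ2·cosΔλ=-0.99617369; θ=atan2(y, x)=-175.0003° <0 so +360° → 184.9997° ≈ 185.0°
Leg 5: φ1=-0.6234630, φ2=0.1722396, Δφ=0.7957026, Δλ=1.1886303 rad; a=sin²(Δφ/2)+cosφ1·cosφ2·sin²(Δλ/2)=0.4008885853; c=2·atan2(√a, √(1-a))=1.371251888; dist=6371·c=8736.246 ≈ 8736.2 km; running total=48847.3 km
Leg 5 bearing: y=sinΔλ·cosφ2=0.91412988, x=cosφ1·sinφ2-sinφ1·cosφ2·cosΔλ=0.35365842; θ=atan2(y, x)=68.8496° ≈ 68.8°
Leg 6: φ1=0.1722396, φ2=0.5088612, Δφ=0.3366217, Δλ=3.4957374 rad; a=sin²(Δφ/2)+cosφ1·cosφ2·sin²(Δλ/2)=0.8617439848; c=2·atan2(√a, √(1-a))=2.379637921; dist=6371·c=15160.673 ≈ 15160.7 km; running total=64008.0 km
Leg 6 bearing: y=sinΔλ·cosφ2=-0.30285020, x=cosφ1·sinφ2-sinφ1·cosφ2·cosΔλ=0.62036031; θ=atan2(y, x)=-26.0209° <0 so +360° → 333.9791° ≈ 334.0°
Leg 7: φ1=0.5088612, φ2=-0.2219849, Δφ=-0.7308462, Δλ=-3.5234881 rad; a=sin²(Δφ/2)+cosφ1·cosφ2·sin²(Δλ/2)=0.9488817716; c=2·atan2(√a, √(1-a))=2.685461929; dist=6371·c=17109.078 ≈ 17109.1 km; running total=81117.1 km
Leg 7 bearing: y=sinΔλ·cosφ2=0.36353539, x=cosφ1·sinφ2-sinφ1·cosφ2·cosΔλ=0.24872202; θ=atan2(y, x)=55.6210° ≈ 55.6°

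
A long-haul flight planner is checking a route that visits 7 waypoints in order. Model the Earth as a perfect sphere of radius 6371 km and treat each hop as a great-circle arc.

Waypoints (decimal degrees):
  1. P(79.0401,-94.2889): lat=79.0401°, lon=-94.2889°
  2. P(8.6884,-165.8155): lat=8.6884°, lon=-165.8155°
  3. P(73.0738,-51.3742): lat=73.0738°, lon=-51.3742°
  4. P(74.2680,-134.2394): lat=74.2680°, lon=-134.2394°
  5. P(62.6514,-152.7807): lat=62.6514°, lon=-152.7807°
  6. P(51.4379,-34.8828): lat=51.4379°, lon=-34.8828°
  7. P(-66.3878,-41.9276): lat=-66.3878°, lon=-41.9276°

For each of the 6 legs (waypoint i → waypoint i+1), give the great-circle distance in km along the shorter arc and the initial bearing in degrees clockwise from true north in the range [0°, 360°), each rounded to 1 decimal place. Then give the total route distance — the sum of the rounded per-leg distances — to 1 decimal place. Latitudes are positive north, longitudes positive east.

Leg 1: dist=8673.6 km, bearing=253.4°
Leg 2: dist=9845.5 km, bearing=15.4°
Leg 3: dist=2386.7 km, bearing=312.7°
Leg 4: dist=1482.4 km, bearing=219.3°
Leg 5: dist=6216.6 km, bearing=41.7°
Leg 6: dist=13115.2 km, bearing=183.2°
Total: 41720.0 km

Leg 1: φ1=1.3795100, φ2=0.1516412, Δφ=-1.2278688, Δλ=-1.2483747 rad; a=sin²(Δφ/2)+cosφ1·cosφ2·sin²(Δλ/2)=0.3960715198; c=2·atan2(√a, √(1-a))=1.361412769; dist=6371·c=8673.561 ≈ 8673.6 km; running total=8673.6 km
Leg 1 bearing: y=sinΔλ·cosφ2=-0.93758668, x=cosφ1·sinφ2-sinφ1·cosφ2·cosΔλ=-0.27879510; θ=atan2(y, x)=-106.5601° <0 so +360° → 253.4399° ≈ 253.4°
Leg 2: φ1=0.1516412, φ2=1.2753784, Δφ=1.1237372, Δλ=1.9973775 rad; a=sin²(Δφ/2)+cosφ1·cosφ2·sin²(Δλ/2)=0.4872814964; c=2·atan2(√a, √(1-a))=1.545356576; dist=6371·c=9845.467 ≈ 9845.5 km; running total=18519.1 km
Leg 2 bearing: y=sinΔλ·cosφ2=0.26504940, x=cosφ1·sinφ2-sinφ1·cosφ2·cosΔλ=0.96389926; θ=atan2(y, x)=15.3750° ≈ 15.4°
Leg 3: φ1=1.2753784, φ2=1.2962211, Δφ=0.0208427, Δλ=-1.4462706 rad; a=sin²(Δφ/2)+cosφ1·cosφ2·sin²(Δλ/2)=0.0346758482; c=2·atan2(√a, √(1-a))=0.374615722; dist=6371·c=2386.677 ≈ 2386.7 km; running total=20905.8 km
Leg 3 bearing: y=sinΔλ·cosφ2=-0.26903856, x=cosφ1·sinφ2-sinφ1·cosφ2·cosΔλ=0.24801610; θ=atan2(y, x)=-47.3283° <0 so +360° → 312.6717° ≈ 312.7°
Leg 4: φ1=1.2962211, φ2=1.0934732, Δφ=-0.2027479, Δλ=-0.3236067 rad; a=sin²(Δφ/2)+cosφ1·cosφ2·sin²(Δλ/2)=0.0134742308; c=2·atan2(√a, √(1-a))=0.232681652; dist=6371·c=1482.415 ≈ 1482.4 km; running total=22388.2 km
Leg 4 bearing: y=sinΔλ·cosφ2=-0.14608475, x=cosφ1·sinφ2-sinφ1·cosφ2·cosΔλ=-0.17840950; θ=atan2(y, x)=-140.6888° <0 so +360° → 219.3112° ≈ 219.3°
Leg 5: φ1=1.0934732, φ2=0.8977607, Δφ=-0.1957125, Δλ=2.0577065 rad; a=sin²(Δφ/2)+cosφ1·cosφ2·sin²(Δλ/2)=0.2197296538; c=2·atan2(√a, √(1-a))=0.975757761; dist=6371·c=6216.553 ≈ 6216.6 km; running total=28604.8 km
Leg 5 bearing: y=sinΔλ·cosφ2=0.55091704, x=cosφ1·sinφ2-sinφ1·cosφ2·cosΔλ=0.61829163; θ=atan2(y, x)=41.7020° ≈ 41.7°
Leg 6: φ1=0.8977607, φ2=-1.1586857, Δφ=-2.0564464, Δλ=-0.1229550 rad; a=sin²(Δφ/2)+cosφ1·cosφ2·sin²(Δλ/2)=0.7343341742; c=2·atan2(√a, √(1-a))=2.058579040; dist=6371·c=13115.207 ≈ 13115.2 km; running total=41720.0 km
Leg 6 bearing: y=sinΔλ·cosφ2=-0.04912489, x=cosφ1·sinφ2-sinφ1·cosφ2·cosΔλ=-0.88200721; θ=atan2(y, x)=-176.8121° <0 so +360° → 183.1879° ≈ 183.2°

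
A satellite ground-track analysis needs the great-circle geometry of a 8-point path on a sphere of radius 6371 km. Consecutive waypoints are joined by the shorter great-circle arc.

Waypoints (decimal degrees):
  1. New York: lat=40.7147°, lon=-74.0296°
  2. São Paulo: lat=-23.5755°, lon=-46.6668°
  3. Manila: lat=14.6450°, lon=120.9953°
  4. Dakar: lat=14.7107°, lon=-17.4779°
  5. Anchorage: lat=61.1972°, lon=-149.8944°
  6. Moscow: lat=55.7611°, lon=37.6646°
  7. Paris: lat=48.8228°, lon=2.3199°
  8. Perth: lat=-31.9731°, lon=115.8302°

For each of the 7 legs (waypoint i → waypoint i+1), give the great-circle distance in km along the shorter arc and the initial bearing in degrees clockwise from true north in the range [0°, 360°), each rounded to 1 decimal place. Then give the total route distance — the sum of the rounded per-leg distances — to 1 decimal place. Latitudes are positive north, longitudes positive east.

Leg 1: φ1=0.7106056, φ2=-0.4114701, Δφ=-1.1220757, Δλ=0.4775710 rad; a=sin²(Δφ/2)+cosφ1·cosφ2·sin²(Δλ/2)=0.3219571406; c=2·atan2(√a, √(1-a))=1.206720641; dist=6371·c=7688.017 ≈ 7688.0 km; running total=7688.0 km
Leg 1 bearing: y=sinΔλ·cosφ2=0.42126027, x=cosφ1·sinφ2-sinφ1·cosφ2·cosΔλ=-0.83411195; θ=atan2(y, x)=153.2044° ≈ 153.2°
Leg 2: φ1=-0.4114701, φ2=0.2556035, Δφ=0.6670736, Δλ=2.9262557 rad; a=sin²(Δφ/2)+cosφ1·cosφ2·sin²(Δλ/2)=0.9836986185; c=2·atan2(√a, √(1-a))=2.885540017; dist=6371·c=18383.775 ≈ 18383.8 km; running total=26071.8 km
Leg 2 bearing: y=sinΔλ·cosφ2=0.20673447, x=cosφ1·sinφ2-sinφ1·cosφ2·cosΔλ=-0.14629916; θ=atan2(y, x)=125.2858° ≈ 125.3°
Leg 3: φ1=0.2556035, φ2=0.2567502, Δφ=0.0011467, Δλ=-2.4168133 rad; a=sin²(Δφ/2)+cosφ1·cosφ2·sin²(Δλ/2)=0.8181883512; c=2·atan2(√a, √(1-a))=2.260588266; dist=6371·c=14402.208 ≈ 14402.2 km; running total=40474.0 km
Leg 3 bearing: y=sinΔλ·cosφ2=-0.64123836, x=cosφ1·sinφ2-sinφ1·cosφ2·cosΔλ=0.42876340; θ=atan2(y, x)=-56.2314° <0 so +360° → 303.7686° ≈ 303.8°
Leg 4: φ1=0.2567502, φ2=1.0680926, Δφ=0.8113425, Δλ=-2.3111039 rad; a=sin²(Δφ/2)+cosφ1·cosφ2·sin²(Δλ/2)=0.5459020914; c=2·atan2(√a, √(1-a))=1.662729956; dist=6371·c=10593.253 ≈ 10593.3 km; running total=51067.3 km
Leg 4 bearing: y=sinΔλ·cosφ2=-0.35569162, x=cosφ1·sinφ2-sinφ1·cosφ2·cosΔλ=0.93008358; θ=atan2(y, x)=-20.9283° <0 so +360° → 339.0717° ≈ 339.1°
Leg 5: φ1=1.0680926, φ2=0.9732148, Δφ=-0.0948778, Δλ=3.2735221 rad; a=sin²(Δφ/2)+cosφ1·cosφ2·sin²(Δλ/2)=0.2721511948; c=2·atan2(√a, √(1-a))=1.097640556; dist=6371·c=6993.068 ≈ 6993.1 km; running total=58060.4 km
Leg 5 bearing: y=sinΔλ·cosφ2=-0.07401427, x=cosφ1·sinφ2-sinφ1·cosφ2·cosΔλ=0.88705218; θ=atan2(y, x)=-4.7696° <0 so +360° → 355.2304° ≈ 355.2°
Leg 6: φ1=0.9732148, φ2=0.8521186, Δφ=-0.1210962, Δλ=-0.6168814 rad; a=sin²(Δφ/2)+cosφ1·cosφ2·sin²(Δλ/2)=0.0378001081; c=2·atan2(√a, √(1-a))=0.391337361; dist=6371·c=2493.210 ≈ 2493.2 km; running total=60553.6 km
Leg 6 bearing: y=sinΔλ·cosφ2=-0.38087477, x=cosφ1·sinφ2-sinφ1·cosφ2·cosΔλ=-0.02048041; θ=atan2(y, x)=-93.0779° <0 so +360° → 266.9221° ≈ 266.9°
Leg 7: φ1=0.8521186, φ2=-0.5580359, Δφ=-1.4101545, Δλ=1.9811285 rad; a=sin²(Δφ/2)+cosφ1·cosφ2·sin²(Δλ/2)=0.8106778813; c=2·atan2(√a, √(1-a))=2.241268175; dist=6371·c=14279.120 ≈ 14279.1 km; running total=74832.7 km
Leg 7 bearing: y=sinΔλ·cosφ2=0.77787830, x=cosφ1·sinφ2-sinφ1·cosφ2·cosΔλ=-0.09392743; θ=atan2(y, x)=96.8850° ≈ 96.9°

Leg 1: dist=7688.0 km, bearing=153.2°
Leg 2: dist=18383.8 km, bearing=125.3°
Leg 3: dist=14402.2 km, bearing=303.8°
Leg 4: dist=10593.3 km, bearing=339.1°
Leg 5: dist=6993.1 km, bearing=355.2°
Leg 6: dist=2493.2 km, bearing=266.9°
Leg 7: dist=14279.1 km, bearing=96.9°
Total: 74832.7 km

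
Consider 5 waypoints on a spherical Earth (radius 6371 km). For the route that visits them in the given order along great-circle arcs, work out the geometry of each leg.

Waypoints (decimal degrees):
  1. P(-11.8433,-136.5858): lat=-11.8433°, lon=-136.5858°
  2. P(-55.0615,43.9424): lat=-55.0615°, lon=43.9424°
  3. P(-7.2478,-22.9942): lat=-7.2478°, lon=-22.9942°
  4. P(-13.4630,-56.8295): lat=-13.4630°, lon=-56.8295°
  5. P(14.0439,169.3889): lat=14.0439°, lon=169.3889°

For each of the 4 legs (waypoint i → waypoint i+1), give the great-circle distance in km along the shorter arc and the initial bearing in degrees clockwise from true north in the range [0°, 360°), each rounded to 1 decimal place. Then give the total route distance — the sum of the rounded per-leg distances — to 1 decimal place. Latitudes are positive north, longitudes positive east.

Leg 1: φ1=-0.2067046, φ2=-0.9610045, Δφ=-0.7542999, Δλ=3.1508115 rad; a=sin²(Δφ/2)+cosφ1·cosφ2·sin²(Δλ/2)=0.6961181194; c=2·atan2(√a, √(1-a))=1.973857716; dist=6371·c=12575.448 ≈ 12575.4 km; running total=12575.4 km
Leg 1 bearing: y=sinΔλ·cosφ2=-0.00527952, x=cosφ1·sinφ2-sinφ1·cosφ2·cosΔλ=-0.91984937; θ=atan2(y, x)=-179.6712° <0 so +360° → 180.3288° ≈ 180.3°
Leg 2: φ1=-0.9610045, φ2=-0.1264980, Δφ=0.8345065, Δλ=-1.1682641 rad; a=sin²(Δφ/2)+cosφ1·cosφ2·sin²(Δλ/2)=0.3370081973; c=2·atan2(√a, √(1-a))=1.238744346; dist=6371·c=7892.040 ≈ 7892.0 km; running total=20467.4 km
Leg 2 bearing: y=sinΔλ·cosφ2=-0.91272037, x=cosφ1·sinφ2-sinφ1·cosφ2·cosΔλ=0.24632544; θ=atan2(y, x)=-74.8968° <0 so +360° → 285.1032° ≈ 285.1°
Leg 3: φ1=-0.1264980, φ2=-0.2349737, Δφ=-0.1084757, Δλ=-0.5905374 rad; a=sin²(Δφ/2)+cosφ1·cosφ2·sin²(Δλ/2)=0.0846331161; c=2·atan2(√a, √(1-a))=0.590371798; dist=6371·c=3761.259 ≈ 3761.3 km; running total=24228.7 km
Leg 3 bearing: y=sinΔλ·cosφ2=-0.54150667, x=cosφ1·sinφ2-sinφ1·cosφ2·cosΔλ=-0.12904236; θ=atan2(y, x)=-103.4037° <0 so +360° → 256.5963° ≈ 256.6°
Leg 4: φ1=-0.2349737, φ2=0.2451123, Δφ=0.4800860, Δλ=3.9482559 rad; a=sin²(Δφ/2)+cosφ1·cosφ2·sin²(Δλ/2)=0.8546408902; c=2·atan2(√a, √(1-a))=2.359275154; dist=6371·c=15030.942 ≈ 15030.9 km; running total=39259.6 km
Leg 4 bearing: y=sinΔλ·cosφ2=-0.70040247, x=cosφ1·sinφ2-sinφ1·cosφ2·cosΔλ=0.07972288; θ=atan2(y, x)=-83.5063° <0 so +360° → 276.4937° ≈ 276.5°

Leg 1: dist=12575.4 km, bearing=180.3°
Leg 2: dist=7892.0 km, bearing=285.1°
Leg 3: dist=3761.3 km, bearing=256.6°
Leg 4: dist=15030.9 km, bearing=276.5°
Total: 39259.6 km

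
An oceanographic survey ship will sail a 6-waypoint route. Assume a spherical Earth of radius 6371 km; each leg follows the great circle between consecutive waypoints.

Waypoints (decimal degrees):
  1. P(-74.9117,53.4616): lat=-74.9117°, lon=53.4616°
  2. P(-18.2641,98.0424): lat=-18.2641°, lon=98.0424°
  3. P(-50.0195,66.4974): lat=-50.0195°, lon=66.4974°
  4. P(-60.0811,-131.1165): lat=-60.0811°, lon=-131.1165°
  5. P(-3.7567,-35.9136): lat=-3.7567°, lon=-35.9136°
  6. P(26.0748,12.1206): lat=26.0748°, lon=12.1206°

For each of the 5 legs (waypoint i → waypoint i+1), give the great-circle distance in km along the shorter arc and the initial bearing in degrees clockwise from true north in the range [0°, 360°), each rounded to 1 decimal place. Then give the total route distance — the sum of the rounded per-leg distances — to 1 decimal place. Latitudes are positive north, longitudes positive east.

Leg 1: dist=6827.6 km, bearing=49.4°
Leg 2: dist=4506.0 km, bearing=211.2°
Leg 3: dist=7670.2 km, bearing=170.7°
Leg 4: dist=9933.3 km, bearing=96.4°
Leg 5: dist=6139.3 km, bearing=54.4°
Total: 35076.4 km

Leg 1: φ1=-1.3074558, φ2=-0.3187687, Δφ=0.9886871, Δλ=0.7780817 rad; a=sin²(Δφ/2)+cosφ1·cosφ2·sin²(Δλ/2)=0.2606700928; c=2·atan2(√a, √(1-a))=1.071668657; dist=6371·c=6827.601 ≈ 6827.6 km; running total=6827.6 km
Leg 1 bearing: y=sinΔλ·cosφ2=0.66655339, x=cosφ1·sinφ2-sinφ1·cosφ2·cosΔλ=0.57148173; θ=atan2(y, x)=49.3913° ≈ 49.4°
Leg 2: φ1=-0.3187687, φ2=-0.8730050, Δφ=-0.5542363, Δλ=-0.5505641 rad; a=sin²(Δφ/2)+cosφ1·cosφ2·sin²(Δλ/2)=0.1199303281; c=2·atan2(√a, √(1-a))=0.707268784; dist=6371·c=4506.009 ≈ 4506.0 km; running total=11333.6 km
Leg 2 bearing: y=sinΔλ·cosφ2=-0.33614953, x=cosφ1·sinφ2-sinφ1·cosφ2·cosΔλ=-0.55605006; θ=atan2(y, x)=-148.8457° <0 so +360° → 211.1543° ≈ 211.2°
Leg 3: φ1=-0.8730050, φ2=-1.0486130, Δφ=-0.1756080, Δλ=-3.4490132 rad; a=sin²(Δφ/2)+cosφ1·cosφ2·sin²(Δλ/2)=0.3206528552; c=2·atan2(√a, √(1-a))=1.203927603; dist=6371·c=7670.223 ≈ 7670.2 km; running total=19003.8 km
Leg 3 bearing: y=sinΔλ·cosφ2=0.15092948, x=cosφ1·sinφ2-sinφ1·cosφ2·cosΔλ=-0.92117246; θ=atan2(y, x)=170.6951° ≈ 170.7°
Leg 4: φ1=-1.0486130, φ2=-0.0655668, Δφ=0.9830462, Δλ=1.6616041 rad; a=sin²(Δφ/2)+cosφ1·cosφ2·sin²(Δλ/2)=0.4941724801; c=2·atan2(√a, √(1-a))=1.559141023; dist=6371·c=9933.287 ≈ 9933.3 km; running total=28937.1 km
Leg 4 bearing: y=sinΔλ·cosφ2=0.99373993, x=cosφ1·sinφ2-sinφ1·cosφ2·cosΔλ=-0.11110854; θ=atan2(y, x)=96.3797° ≈ 96.4°
Leg 5: φ1=-0.0655668, φ2=0.4550911, Δφ=0.5206579, Δλ=0.8383549 rad; a=sin²(Δφ/2)+cosφ1·cosφ2·sin²(Δλ/2)=0.2147304171; c=2·atan2(√a, √(1-a))=0.963634119; dist=6371·c=6139.313 ≈ 6139.3 km; running total=35076.4 km
Leg 5 bearing: y=sinΔλ·cosφ2=0.66786691, x=cosφ1·sinφ2-sinφ1·cosφ2·cosΔλ=0.47795277; θ=atan2(y, x)=54.4109° ≈ 54.4°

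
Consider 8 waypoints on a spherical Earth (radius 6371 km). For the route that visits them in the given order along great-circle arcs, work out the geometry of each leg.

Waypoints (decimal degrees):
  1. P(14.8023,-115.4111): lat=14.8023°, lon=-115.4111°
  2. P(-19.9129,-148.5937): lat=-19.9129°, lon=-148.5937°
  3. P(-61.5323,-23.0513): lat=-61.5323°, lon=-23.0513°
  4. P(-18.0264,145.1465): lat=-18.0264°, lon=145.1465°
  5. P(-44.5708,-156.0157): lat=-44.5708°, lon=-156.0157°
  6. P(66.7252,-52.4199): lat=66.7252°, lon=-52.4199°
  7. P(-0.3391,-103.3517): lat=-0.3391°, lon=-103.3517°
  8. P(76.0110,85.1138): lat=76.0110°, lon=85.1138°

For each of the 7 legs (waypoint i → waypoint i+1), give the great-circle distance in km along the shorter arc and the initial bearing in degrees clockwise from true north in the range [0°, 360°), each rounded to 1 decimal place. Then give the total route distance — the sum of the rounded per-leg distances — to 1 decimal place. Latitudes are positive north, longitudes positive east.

Leg 1: φ1=0.2583489, φ2=-0.3475457, Δφ=-0.6058945, Δλ=-0.5791456 rad; a=sin²(Δφ/2)+cosφ1·cosφ2·sin²(Δλ/2)=0.1631192823; c=2·atan2(√a, √(1-a))=0.831509025; dist=6371·c=5297.544 ≈ 5297.5 km; running total=5297.5 km
Leg 1 bearing: y=sinΔλ·cosφ2=-0.51458628, x=cosφ1·sinφ2-sinφ1·cosφ2·cosΔλ=-0.53032678; θ=atan2(y, x)=-135.8630° <0 so +360° → 224.1370° ≈ 224.1°
Leg 2: φ1=-0.3475457, φ2=-1.0739412, Δφ=-0.7263956, Δλ=2.1911282 rad; a=sin²(Δφ/2)+cosφ1·cosφ2·sin²(Δλ/2)=0.4805556290; c=2·atan2(√a, √(1-a))=1.531897776; dist=6371·c=9759.721 ≈ 9759.7 km; running total=15057.2 km
Leg 2 bearing: y=sinΔλ·cosφ2=0.38785401, x=cosφ1·sinφ2-sinφ1·cosφ2·cosΔλ=-0.92090007; θ=atan2(y, x)=157.1607° ≈ 157.2°
Leg 3: φ1=-1.0739412, φ2=-0.3146200, Δφ=0.7593212, Δλ=2.9356054 rad; a=sin²(Δφ/2)+cosφ1·cosφ2·sin²(Δλ/2)=0.5858229142; c=2·atan2(√a, √(1-a))=1.743296376; dist=6371·c=11106.541 ≈ 11106.5 km; running total=26163.7 km
Leg 3 bearing: y=sinΔλ·cosφ2=0.19449391, x=cosφ1·sinφ2-sinφ1·cosφ2·cosΔλ=-0.96576904; θ=atan2(y, x)=168.6136° ≈ 168.6°
Leg 4: φ1=-0.3146200, φ2=-0.7779072, Δφ=-0.4632872, Δλ=-5.2562720 rad; a=sin²(Δφ/2)+cosφ1·cosφ2·sin²(Δλ/2)=0.2161450609; c=2·atan2(√a, √(1-a))=0.967075027; dist=6371·c=6161.235 ≈ 6161.2 km; running total=32324.9 km
Leg 4 bearing: y=sinΔλ·cosφ2=0.60959097, x=cosφ1·sinφ2-sinφ1·cosφ2·cosΔλ=-0.55326697; θ=atan2(y, x)=132.2270° ≈ 132.2°
Leg 5: φ1=-0.7779072, φ2=1.1645744, Δφ=1.9424816, Δλ=1.8080878 rad; a=sin²(Δφ/2)+cosφ1·cosφ2·sin²(Δλ/2)=0.8554246292; c=2·atan2(√a, √(1-a))=2.361501258; dist=6371·c=15045.125 ≈ 15045.1 km; running total=47370.0 km
Leg 5 bearing: y=sinΔλ·cosφ2=0.38406895, x=cosφ1·sinφ2-sinφ1·cosφ2·cosΔλ=0.58922354; θ=atan2(y, x)=33.0972° ≈ 33.1°
Leg 6: φ1=1.1645744, φ2=-0.0059184, Δφ=-1.1704928, Δλ=-0.8889276 rad; a=sin²(Δφ/2)+cosφ1·cosφ2·sin²(Δλ/2)=0.3782025720; c=2·atan2(√a, √(1-a))=1.324725684; dist=6371·c=8439.827 ≈ 8439.8 km; running total=55809.8 km
Leg 6 bearing: y=sinΔλ·cosφ2=-0.77638272, x=cosφ1·sinφ2-sinφ1·cosφ2·cosΔλ=-0.58128428; θ=atan2(y, x)=-126.8225° <0 so +360° → 233.1775° ≈ 233.2°
Leg 7: φ1=-0.0059184, φ2=1.3266422, Δφ=1.3325606, Δλ=3.2893435 rad; a=sin²(Δφ/2)+cosφ1·cosφ2·sin²(Δλ/2)=0.6224202427; c=2·atan2(√a, √(1-a))=1.818151494; dist=6371·c=11583.443 ≈ 11583.4 km; running total=67393.2 km
Leg 7 bearing: y=sinΔλ·cosφ2=-0.03558683, x=cosφ1·sinφ2-sinφ1·cosφ2·cosΔλ=0.96891007; θ=atan2(y, x)=-2.1035° <0 so +360° → 357.8965° ≈ 357.9°

Leg 1: dist=5297.5 km, bearing=224.1°
Leg 2: dist=9759.7 km, bearing=157.2°
Leg 3: dist=11106.5 km, bearing=168.6°
Leg 4: dist=6161.2 km, bearing=132.2°
Leg 5: dist=15045.1 km, bearing=33.1°
Leg 6: dist=8439.8 km, bearing=233.2°
Leg 7: dist=11583.4 km, bearing=357.9°
Total: 67393.2 km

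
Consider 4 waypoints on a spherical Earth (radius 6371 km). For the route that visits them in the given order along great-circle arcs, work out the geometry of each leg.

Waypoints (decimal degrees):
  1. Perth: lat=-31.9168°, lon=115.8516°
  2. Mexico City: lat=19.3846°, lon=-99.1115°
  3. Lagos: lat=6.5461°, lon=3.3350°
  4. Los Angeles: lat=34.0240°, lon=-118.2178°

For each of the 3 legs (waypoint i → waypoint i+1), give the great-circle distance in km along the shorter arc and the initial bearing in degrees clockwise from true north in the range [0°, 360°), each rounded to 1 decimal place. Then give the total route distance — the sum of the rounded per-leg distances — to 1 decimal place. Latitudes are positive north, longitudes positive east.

Leg 1: dist=16264.5 km, bearing=103.2°
Leg 2: dist=11058.1 km, bearing=79.6°
Leg 3: dist=12402.2 km, bearing=310.6°
Total: 39724.8 km

Leg 1: φ1=-0.5570532, φ2=0.3383251, Δφ=0.8953783, Δλ=-3.7518139 rad; a=sin²(Δφ/2)+cosφ1·cosφ2·sin²(Δλ/2)=0.9158325481; c=2·atan2(√a, √(1-a))=2.552895986; dist=6371·c=16264.500 ≈ 16264.5 km; running total=16264.5 km
Leg 1 bearing: y=sinΔλ·cosφ2=0.54056372, x=cosφ1·sinφ2-sinφ1·cosφ2·cosΔλ=-0.12698045; θ=atan2(y, x)=103.2193° ≈ 103.2°
Leg 2: φ1=0.3383251, φ2=0.1142510, Δφ=-0.2240741, Δλ=1.7880287 rad; a=sin²(Δφ/2)+cosφ1·cosφ2·sin²(Δλ/2)=0.5820731079; c=2·atan2(√a, √(1-a))=1.735688752; dist=6371·c=11058.073 ≈ 11058.1 km; running total=27322.6 km
Leg 2 bearing: y=sinΔλ·cosφ2=0.97013136, x=cosφ1·sinφ2-sinφ1·cosφ2·cosΔλ=0.17860898; θ=atan2(y, x)=79.5682° ≈ 79.6°
Leg 3: φ1=0.1142510, φ2=0.5938308, Δφ=0.4795798, Δλ=-2.1214966 rad; a=sin²(Δφ/2)+cosφ1·cosφ2·sin²(Δλ/2)=0.6835414995; c=2·atan2(√a, √(1-a))=1.946667474; dist=6371·c=12402.218 ≈ 12402.2 km; running total=39724.8 km
Leg 3 bearing: y=sinΔλ·cosφ2=-0.70627158, x=cosφ1·sinφ2-sinφ1·cosφ2·cosΔλ=0.60533505; θ=atan2(y, x)=-49.4006° <0 so +360° → 310.5994° ≈ 310.6°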